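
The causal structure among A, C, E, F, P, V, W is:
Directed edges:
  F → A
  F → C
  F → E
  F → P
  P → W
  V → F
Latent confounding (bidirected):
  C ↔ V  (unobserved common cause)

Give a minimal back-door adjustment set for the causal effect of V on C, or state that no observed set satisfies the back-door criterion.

desc(V)\{V}={A,C,E,F,P,W}; candidates ⊆ {—}.
V↔C: latent back-door arc(s) into V.
size 0: {}; under {} V still reaches {C} ∋ C.
V↔C cannot be blocked by any observed set — no back-door set.

V→C: no observed back-door set.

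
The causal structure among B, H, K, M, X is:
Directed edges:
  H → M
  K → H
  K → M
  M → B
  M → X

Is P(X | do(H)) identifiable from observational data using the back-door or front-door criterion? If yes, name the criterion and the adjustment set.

P(X|do(H)): backdoor, adjust for {K}.

desc(H)\{H}={B,M,X}; candidates ⊆ {K}.
size 0: {}; under {} H still reaches {B,K,M,X} ∋ X.
{K}: H⊥X given {K} in G with H→· removed — back-door holds.
P(X|do(H)) = Σ_{K} P(X|H,K)·P(K).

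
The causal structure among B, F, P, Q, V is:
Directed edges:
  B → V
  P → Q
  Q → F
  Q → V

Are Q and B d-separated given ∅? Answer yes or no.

Bayes-Ball from Q | ∅ reaches {F,P,V}.
B ∉ reach(Q|∅) ⇒ Q ⊥ B | ∅.

Yes — Q ⊥ B | ∅.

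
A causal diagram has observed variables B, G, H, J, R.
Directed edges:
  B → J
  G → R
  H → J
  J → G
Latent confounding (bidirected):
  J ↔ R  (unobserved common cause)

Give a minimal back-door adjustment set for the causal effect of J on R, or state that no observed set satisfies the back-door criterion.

J→R: no observed back-door set.

desc(J)\{J}={G,R}; candidates ⊆ {B,H}.
J↔R: latent back-door arc(s) into J.
size 0: {}; under {} J still reaches {B,H,R} ∋ R.
size 1: {B}, {H}; under {B} J still reaches {H,R} ∋ R.
size 2: {B,H}; under {B,H} J still reaches {R} ∋ R.
J↔R cannot be blocked by any observed set — no back-door set.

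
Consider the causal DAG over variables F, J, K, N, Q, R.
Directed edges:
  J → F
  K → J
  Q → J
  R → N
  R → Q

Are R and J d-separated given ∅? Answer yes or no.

No — R and J are d-connected given ∅.

Bayes-Ball from R | ∅ reaches {F,J,N,Q}.
J ∈ reach(R|∅) ⇒ R ⊥̸ J | ∅.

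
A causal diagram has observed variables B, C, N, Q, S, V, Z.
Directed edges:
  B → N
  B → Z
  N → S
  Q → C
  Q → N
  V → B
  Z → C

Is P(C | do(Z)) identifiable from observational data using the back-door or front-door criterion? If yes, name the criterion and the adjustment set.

P(C|do(Z)): backdoor, adjust for ∅.

desc(Z)\{Z}={C}; candidates ⊆ {B,N,Q,S,V}.
∅: Z⊥C given ∅ in G with Z→· removed — back-door holds.
P(C|do(Z)) = P(C|Z) — no adjustment needed.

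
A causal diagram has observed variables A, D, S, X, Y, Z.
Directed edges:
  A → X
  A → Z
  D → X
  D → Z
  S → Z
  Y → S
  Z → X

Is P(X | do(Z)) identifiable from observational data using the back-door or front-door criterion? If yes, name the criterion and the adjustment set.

desc(Z)\{Z}={X}; candidates ⊆ {A,D,S,Y}.
size 0: {}; under {} Z still reaches {A,D,S,X,Y} ∋ X.
size 1: {A}, {D}, {S} …(+1); under {A} Z still reaches {D,S,X,Y} ∋ X.
{A,D}: Z⊥X given {A,D} in G with Z→· removed — back-door holds.
P(X|do(Z)) = Σ_{A,D} P(X|Z,A,D)·P(A,D).

P(X|do(Z)): backdoor, adjust for {A, D}.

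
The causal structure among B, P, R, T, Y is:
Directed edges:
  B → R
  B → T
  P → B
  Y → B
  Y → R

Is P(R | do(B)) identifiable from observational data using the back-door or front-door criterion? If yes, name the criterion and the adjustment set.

P(R|do(B)): backdoor, adjust for {Y}.

desc(B)\{B}={R,T}; candidates ⊆ {P,Y}.
size 0: {}; under {} B still reaches {P,R,Y} ∋ R.
{Y}: B⊥R given {Y} in G with B→· removed — back-door holds.
P(R|do(B)) = Σ_{Y} P(R|B,Y)·P(Y).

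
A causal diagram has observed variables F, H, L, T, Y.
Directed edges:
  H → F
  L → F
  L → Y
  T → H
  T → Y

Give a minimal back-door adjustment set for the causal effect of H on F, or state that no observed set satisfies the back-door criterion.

H→F: minimal back-door set ∅.

desc(H)\{H}={F}; candidates ⊆ {L,T,Y}.
∅: H⊥F given ∅ in G with H→· removed — back-door holds.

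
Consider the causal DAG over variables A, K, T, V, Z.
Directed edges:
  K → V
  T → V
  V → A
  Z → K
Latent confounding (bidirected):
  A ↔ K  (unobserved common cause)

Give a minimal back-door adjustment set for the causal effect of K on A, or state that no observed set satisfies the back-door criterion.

desc(K)\{K}={A,V}; candidates ⊆ {T,Z}.
K↔A: latent back-door arc(s) into K.
size 0: {}; under {} K still reaches {A,Z} ∋ A.
size 1: {T}, {Z}; under {T} K still reaches {A,Z} ∋ A.
size 2: {T,Z}; under {T,Z} K still reaches {A} ∋ A.
K↔A cannot be blocked by any observed set — no back-door set.

K→A: no observed back-door set.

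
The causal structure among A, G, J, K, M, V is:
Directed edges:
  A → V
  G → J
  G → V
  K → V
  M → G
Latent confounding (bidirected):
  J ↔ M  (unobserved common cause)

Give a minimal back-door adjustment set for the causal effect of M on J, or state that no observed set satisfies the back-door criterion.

desc(M)\{M}={G,J,V}; candidates ⊆ {A,K}.
M↔J: latent back-door arc(s) into M.
size 0: {}; under {} M still reaches {J} ∋ J.
size 1: {A}, {K}; under {A} M still reaches {J} ∋ J.
size 2: {A,K}; under {A,K} M still reaches {J} ∋ J.
M↔J cannot be blocked by any observed set — no back-door set.

M→J: no observed back-door set.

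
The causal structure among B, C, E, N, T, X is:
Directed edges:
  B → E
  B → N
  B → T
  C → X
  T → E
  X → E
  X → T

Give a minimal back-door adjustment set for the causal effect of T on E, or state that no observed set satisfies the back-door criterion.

T→E: minimal back-door set {B, X}.

desc(T)\{T}={E}; candidates ⊆ {B,C,N,X}.
size 0: {}; under {} T still reaches {B,C,E,N,X} ∋ E.
size 1: {B}, {C}, {N} …(+1); under {B} T still reaches {C,E,X} ∋ E.
{B,X}: T⊥E given {B,X} in G with T→· removed — back-door holds.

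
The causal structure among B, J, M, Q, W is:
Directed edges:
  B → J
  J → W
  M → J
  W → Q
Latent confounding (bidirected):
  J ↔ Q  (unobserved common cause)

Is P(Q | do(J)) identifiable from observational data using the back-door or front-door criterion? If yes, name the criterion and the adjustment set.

desc(J)\{J}={Q,W}; candidates ⊆ {B,M}.
J↔Q: latent back-door arc(s) into J.
size 0: {}; under {} J still reaches {B,M,Q} ∋ Q.
size 1: {B}, {M}; under {B} J still reaches {M,Q} ∋ Q.
size 2: {B,M}; under {B,M} J still reaches {Q} ∋ Q.
J↔Q cannot be blocked by any observed set — no back-door set.
{W}: (i) intercepts every directed J→Q path; (ii) no back-door J→{W}; (iii) {J} blocks every back-door {W}→Q. Front-door holds.
P(Q|do(J)) = Σ_{W} P(W|J) Σ_{J'} P(Q|W,J')P(J').

P(Q|do(J)): frontdoor, adjust for {W}.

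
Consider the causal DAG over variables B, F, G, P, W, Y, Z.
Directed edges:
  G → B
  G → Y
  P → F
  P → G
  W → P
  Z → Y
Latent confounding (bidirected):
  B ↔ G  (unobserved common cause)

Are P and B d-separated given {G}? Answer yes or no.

No — P and B are d-connected given {G}.

Bayes-Ball from P | {G} reaches {B,F,W}.
B ∈ reach(P|{G}) ⇒ P ⊥̸ B | {G}.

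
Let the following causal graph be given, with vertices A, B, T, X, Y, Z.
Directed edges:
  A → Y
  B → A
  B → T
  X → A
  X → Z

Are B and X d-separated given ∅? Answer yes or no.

Bayes-Ball from B | ∅ reaches {A,T,Y}.
X ∉ reach(B|∅) ⇒ B ⊥ X | ∅.

Yes — B ⊥ X | ∅.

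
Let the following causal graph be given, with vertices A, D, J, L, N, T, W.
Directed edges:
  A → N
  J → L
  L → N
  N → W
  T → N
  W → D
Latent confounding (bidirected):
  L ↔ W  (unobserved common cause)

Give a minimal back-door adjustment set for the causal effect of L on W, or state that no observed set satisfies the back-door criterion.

desc(L)\{L}={D,N,W}; candidates ⊆ {A,J,T}.
L↔W: latent back-door arc(s) into L.
size 0: {}; under {} L still reaches {D,J,W} ∋ W.
size 1: {A}, {J}, {T}; under {A} L still reaches {D,J,W} ∋ W.
size 2: {A,J}, {A,T}, {J,T}; under {A,J} L still reaches {D,W} ∋ W.
L↔W cannot be blocked by any observed set — no back-door set.

L→W: no observed back-door set.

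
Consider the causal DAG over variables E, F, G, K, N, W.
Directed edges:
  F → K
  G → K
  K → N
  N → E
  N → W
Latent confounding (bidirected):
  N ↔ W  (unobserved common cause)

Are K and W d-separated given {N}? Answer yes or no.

Bayes-Ball from K | {N} reaches {F,G,W}.
W ∈ reach(K|{N}) ⇒ K ⊥̸ W | {N}.

No — K and W are d-connected given {N}.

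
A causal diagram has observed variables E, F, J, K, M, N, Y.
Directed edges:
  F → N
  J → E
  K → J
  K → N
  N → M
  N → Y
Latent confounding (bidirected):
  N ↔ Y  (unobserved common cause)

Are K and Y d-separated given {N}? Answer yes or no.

Bayes-Ball from K | {N} reaches {E,F,J,Y}.
Y ∈ reach(K|{N}) ⇒ K ⊥̸ Y | {N}.

No — K and Y are d-connected given {N}.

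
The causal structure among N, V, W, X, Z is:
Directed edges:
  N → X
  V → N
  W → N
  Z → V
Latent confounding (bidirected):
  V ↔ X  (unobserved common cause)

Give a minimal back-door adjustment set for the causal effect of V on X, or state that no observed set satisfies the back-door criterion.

V→X: no observed back-door set.

desc(V)\{V}={N,X}; candidates ⊆ {W,Z}.
V↔X: latent back-door arc(s) into V.
size 0: {}; under {} V still reaches {X,Z} ∋ X.
size 1: {W}, {Z}; under {W} V still reaches {X,Z} ∋ X.
size 2: {W,Z}; under {W,Z} V still reaches {X} ∋ X.
V↔X cannot be blocked by any observed set — no back-door set.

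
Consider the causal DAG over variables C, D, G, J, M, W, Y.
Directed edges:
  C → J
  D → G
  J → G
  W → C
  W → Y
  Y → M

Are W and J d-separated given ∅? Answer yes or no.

No — W and J are d-connected given ∅.

Bayes-Ball from W | ∅ reaches {C,G,J,M,Y}.
J ∈ reach(W|∅) ⇒ W ⊥̸ J | ∅.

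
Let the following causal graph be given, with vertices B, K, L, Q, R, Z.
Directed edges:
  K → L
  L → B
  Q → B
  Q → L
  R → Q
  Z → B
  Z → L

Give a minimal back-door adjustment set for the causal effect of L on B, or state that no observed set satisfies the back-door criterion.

L→B: minimal back-door set {Q, Z}.

desc(L)\{L}={B}; candidates ⊆ {K,Q,R,Z}.
size 0: {}; under {} L still reaches {B,K,Q,R,Z} ∋ B.
size 1: {K}, {Q}, {R} …(+1); under {K} L still reaches {B,Q,R,Z} ∋ B.
{Q,Z}: L⊥B given {Q,Z} in G with L→· removed — back-door holds.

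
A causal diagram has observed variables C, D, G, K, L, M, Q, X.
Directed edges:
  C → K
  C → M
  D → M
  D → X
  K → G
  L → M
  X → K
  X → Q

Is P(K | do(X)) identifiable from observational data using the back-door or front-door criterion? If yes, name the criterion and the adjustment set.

P(K|do(X)): backdoor, adjust for ∅.

desc(X)\{X}={G,K,Q}; candidates ⊆ {C,D,L,M}.
∅: X⊥K given ∅ in G with X→· removed — back-door holds.
P(K|do(X)) = P(K|X) — no adjustment needed.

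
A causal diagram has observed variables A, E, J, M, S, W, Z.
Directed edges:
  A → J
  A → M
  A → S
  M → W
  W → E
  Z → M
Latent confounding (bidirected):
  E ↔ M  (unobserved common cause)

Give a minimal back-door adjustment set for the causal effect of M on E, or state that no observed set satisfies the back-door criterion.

desc(M)\{M}={E,W}; candidates ⊆ {A,J,S,Z}.
M↔E: latent back-door arc(s) into M.
size 0: {}; under {} M still reaches {A,E,J,S,Z} ∋ E.
size 1: {A}, {J}, {S} …(+1); under {A} M still reaches {E,Z} ∋ E.
size 2: {A,J}, {A,S}, {A,Z} …(+3); under {A,J} M still reaches {E,Z} ∋ E.
M↔E cannot be blocked by any observed set — no back-door set.

M→E: no observed back-door set.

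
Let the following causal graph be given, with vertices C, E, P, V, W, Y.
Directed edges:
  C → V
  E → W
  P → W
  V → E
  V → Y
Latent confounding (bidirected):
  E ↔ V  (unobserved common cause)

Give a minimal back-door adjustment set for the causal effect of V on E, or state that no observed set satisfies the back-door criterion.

desc(V)\{V}={E,W,Y}; candidates ⊆ {C,P}.
V↔E: latent back-door arc(s) into V.
size 0: {}; under {} V still reaches {C,E,W} ∋ E.
size 1: {C}, {P}; under {C} V still reaches {E,W} ∋ E.
size 2: {C,P}; under {C,P} V still reaches {E,W} ∋ E.
V↔E cannot be blocked by any observed set — no back-door set.

V→E: no observed back-door set.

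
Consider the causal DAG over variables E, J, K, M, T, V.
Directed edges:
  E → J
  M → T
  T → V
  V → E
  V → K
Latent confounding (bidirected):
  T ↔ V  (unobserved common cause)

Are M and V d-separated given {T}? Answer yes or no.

No — M and V are d-connected given {T}.

Bayes-Ball from M | {T} reaches {E,J,K,V}.
V ∈ reach(M|{T}) ⇒ M ⊥̸ V | {T}.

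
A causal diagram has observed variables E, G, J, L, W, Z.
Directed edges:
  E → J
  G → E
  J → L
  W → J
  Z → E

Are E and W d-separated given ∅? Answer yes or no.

Yes — E ⊥ W | ∅.

Bayes-Ball from E | ∅ reaches {G,J,L,Z}.
W ∉ reach(E|∅) ⇒ E ⊥ W | ∅.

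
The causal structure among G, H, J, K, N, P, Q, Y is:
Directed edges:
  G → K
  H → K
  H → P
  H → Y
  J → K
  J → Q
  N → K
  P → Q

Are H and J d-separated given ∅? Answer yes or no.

Bayes-Ball from H | ∅ reaches {K,P,Q,Y}.
J ∉ reach(H|∅) ⇒ H ⊥ J | ∅.

Yes — H ⊥ J | ∅.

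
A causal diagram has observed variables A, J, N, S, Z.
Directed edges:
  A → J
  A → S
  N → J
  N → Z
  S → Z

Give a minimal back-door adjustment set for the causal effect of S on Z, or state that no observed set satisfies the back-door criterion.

S→Z: minimal back-door set ∅.

desc(S)\{S}={Z}; candidates ⊆ {A,J,N}.
∅: S⊥Z given ∅ in G with S→· removed — back-door holds.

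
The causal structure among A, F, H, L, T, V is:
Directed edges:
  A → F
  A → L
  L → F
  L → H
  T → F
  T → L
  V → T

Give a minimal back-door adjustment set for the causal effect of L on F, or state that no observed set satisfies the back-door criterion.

desc(L)\{L}={F,H}; candidates ⊆ {A,T,V}.
size 0: {}; under {} L still reaches {A,F,T,V} ∋ F.
size 1: {A}, {T}, {V}; under {A} L still reaches {F,T,V} ∋ F.
{A,T}: L⊥F given {A,T} in G with L→· removed — back-door holds.

L→F: minimal back-door set {A, T}.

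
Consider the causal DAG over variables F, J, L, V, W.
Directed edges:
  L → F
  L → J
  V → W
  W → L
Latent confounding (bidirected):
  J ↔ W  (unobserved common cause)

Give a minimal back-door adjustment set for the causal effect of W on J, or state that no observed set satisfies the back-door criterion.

W→J: no observed back-door set.

desc(W)\{W}={F,J,L}; candidates ⊆ {V}.
W↔J: latent back-door arc(s) into W.
size 0: {}; under {} W still reaches {J,V} ∋ J.
size 1: {V}; under {V} W still reaches {J} ∋ J.
W↔J cannot be blocked by any observed set — no back-door set.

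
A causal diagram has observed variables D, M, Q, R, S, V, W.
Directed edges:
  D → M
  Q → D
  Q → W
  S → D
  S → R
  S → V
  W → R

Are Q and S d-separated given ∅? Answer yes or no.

Yes — Q ⊥ S | ∅.

Bayes-Ball from Q | ∅ reaches {D,M,R,W}.
S ∉ reach(Q|∅) ⇒ Q ⊥ S | ∅.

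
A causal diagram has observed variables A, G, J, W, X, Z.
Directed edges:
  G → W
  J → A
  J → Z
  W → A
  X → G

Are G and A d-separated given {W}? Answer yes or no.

Yes — G ⊥ A | {W}.

Bayes-Ball from G | {W} reaches {X}.
A ∉ reach(G|{W}) ⇒ G ⊥ A | {W}.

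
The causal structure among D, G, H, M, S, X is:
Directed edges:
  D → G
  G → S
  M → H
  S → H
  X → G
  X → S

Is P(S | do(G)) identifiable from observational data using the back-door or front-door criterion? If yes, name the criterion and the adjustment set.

P(S|do(G)): backdoor, adjust for {X}.

desc(G)\{G}={H,S}; candidates ⊆ {D,M,X}.
size 0: {}; under {} G still reaches {D,H,S,X} ∋ S.
{X}: G⊥S given {X} in G with G→· removed — back-door holds.
P(S|do(G)) = Σ_{X} P(S|G,X)·P(X).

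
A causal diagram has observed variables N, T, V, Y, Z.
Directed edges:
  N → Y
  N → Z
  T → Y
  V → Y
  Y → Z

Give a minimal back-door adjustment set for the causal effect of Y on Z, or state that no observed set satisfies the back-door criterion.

desc(Y)\{Y}={Z}; candidates ⊆ {N,T,V}.
size 0: {}; under {} Y still reaches {N,T,V,Z} ∋ Z.
{N}: Y⊥Z given {N} in G with Y→· removed — back-door holds.

Y→Z: minimal back-door set {N}.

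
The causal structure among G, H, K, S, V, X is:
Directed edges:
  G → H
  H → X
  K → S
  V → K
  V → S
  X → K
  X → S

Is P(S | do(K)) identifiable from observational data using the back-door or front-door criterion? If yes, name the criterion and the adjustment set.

P(S|do(K)): backdoor, adjust for {V, X}.

desc(K)\{K}={S}; candidates ⊆ {G,H,V,X}.
size 0: {}; under {} K still reaches {G,H,S,V,X} ∋ S.
size 1: {G}, {H}, {V} …(+1); under {G} K still reaches {H,S,V,X} ∋ S.
{V,X}: K⊥S given {V,X} in G with K→· removed — back-door holds.
P(S|do(K)) = Σ_{V,X} P(S|K,V,X)·P(V,X).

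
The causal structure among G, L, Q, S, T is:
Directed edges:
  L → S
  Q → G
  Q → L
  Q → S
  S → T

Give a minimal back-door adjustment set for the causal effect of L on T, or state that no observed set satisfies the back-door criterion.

L→T: minimal back-door set {Q}.

desc(L)\{L}={S,T}; candidates ⊆ {G,Q}.
size 0: {}; under {} L still reaches {G,Q,S,T} ∋ T.
{Q}: L⊥T given {Q} in G with L→· removed — back-door holds.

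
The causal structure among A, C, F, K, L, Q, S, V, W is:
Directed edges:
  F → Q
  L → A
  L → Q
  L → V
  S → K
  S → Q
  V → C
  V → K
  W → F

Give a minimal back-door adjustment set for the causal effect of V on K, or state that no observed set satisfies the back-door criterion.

desc(V)\{V}={C,K}; candidates ⊆ {A,F,L,Q,S,W}.
∅: V⊥K given ∅ in G with V→· removed — back-door holds.

V→K: minimal back-door set ∅.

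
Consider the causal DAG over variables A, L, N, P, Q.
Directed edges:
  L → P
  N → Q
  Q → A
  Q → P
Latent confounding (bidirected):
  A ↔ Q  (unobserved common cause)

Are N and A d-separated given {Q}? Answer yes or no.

Bayes-Ball from N | {Q} reaches {A}.
A ∈ reach(N|{Q}) ⇒ N ⊥̸ A | {Q}.

No — N and A are d-connected given {Q}.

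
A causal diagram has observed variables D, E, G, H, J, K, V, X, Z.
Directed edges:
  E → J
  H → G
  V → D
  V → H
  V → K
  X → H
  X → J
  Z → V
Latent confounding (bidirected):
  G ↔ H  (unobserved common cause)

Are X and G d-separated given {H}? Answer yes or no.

Bayes-Ball from X | {H} reaches {D,G,J,K,V,Z}.
G ∈ reach(X|{H}) ⇒ X ⊥̸ G | {H}.

No — X and G are d-connected given {H}.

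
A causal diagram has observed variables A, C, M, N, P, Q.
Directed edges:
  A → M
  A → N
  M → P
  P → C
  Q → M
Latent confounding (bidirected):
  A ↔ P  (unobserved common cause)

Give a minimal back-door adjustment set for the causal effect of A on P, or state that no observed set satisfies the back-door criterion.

desc(A)\{A}={C,M,N,P}; candidates ⊆ {Q}.
A↔P: latent back-door arc(s) into A.
size 0: {}; under {} A still reaches {C,P} ∋ P.
size 1: {Q}; under {Q} A still reaches {C,P} ∋ P.
A↔P cannot be blocked by any observed set — no back-door set.

A→P: no observed back-door set.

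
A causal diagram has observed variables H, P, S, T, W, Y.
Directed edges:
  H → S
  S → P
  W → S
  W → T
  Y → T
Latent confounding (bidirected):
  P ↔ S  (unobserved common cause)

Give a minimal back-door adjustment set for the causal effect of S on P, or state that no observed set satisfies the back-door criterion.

S→P: no observed back-door set.

desc(S)\{S}={P}; candidates ⊆ {H,T,W,Y}.
S↔P: latent back-door arc(s) into S.
size 0: {}; under {} S still reaches {H,P,T,W} ∋ P.
size 1: {H}, {T}, {W} …(+1); under {H} S still reaches {P,T,W} ∋ P.
size 2: {H,T}, {H,W}, {H,Y} …(+3); under {H,T} S still reaches {P,W,Y} ∋ P.
S↔P cannot be blocked by any observed set — no back-door set.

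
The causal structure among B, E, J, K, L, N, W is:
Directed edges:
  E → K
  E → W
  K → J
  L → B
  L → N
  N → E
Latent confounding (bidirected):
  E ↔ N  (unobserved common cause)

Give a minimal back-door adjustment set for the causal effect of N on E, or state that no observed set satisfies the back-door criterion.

N→E: no observed back-door set.

desc(N)\{N}={E,J,K,W}; candidates ⊆ {B,L}.
N↔E: latent back-door arc(s) into N.
size 0: {}; under {} N still reaches {B,E,J,K,L,W} ∋ E.
size 1: {B}, {L}; under {B} N still reaches {E,J,K,L,W} ∋ E.
size 2: {B,L}; under {B,L} N still reaches {E,J,K,W} ∋ E.
N↔E cannot be blocked by any observed set — no back-door set.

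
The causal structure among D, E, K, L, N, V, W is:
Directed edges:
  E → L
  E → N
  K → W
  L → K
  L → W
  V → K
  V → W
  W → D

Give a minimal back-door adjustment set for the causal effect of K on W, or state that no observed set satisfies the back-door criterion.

desc(K)\{K}={D,W}; candidates ⊆ {E,L,N,V}.
size 0: {}; under {} K still reaches {D,E,L,N,V,W} ∋ W.
size 1: {E}, {L}, {N} …(+1); under {E} K still reaches {D,L,V,W} ∋ W.
{L,V}: K⊥W given {L,V} in G with K→· removed — back-door holds.

K→W: minimal back-door set {L, V}.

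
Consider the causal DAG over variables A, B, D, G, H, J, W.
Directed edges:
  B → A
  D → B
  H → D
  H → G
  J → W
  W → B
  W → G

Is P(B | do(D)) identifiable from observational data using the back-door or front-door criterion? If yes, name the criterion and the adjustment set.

desc(D)\{D}={A,B}; candidates ⊆ {G,H,J,W}.
∅: D⊥B given ∅ in G with D→· removed — back-door holds.
P(B|do(D)) = P(B|D) — no adjustment needed.

P(B|do(D)): backdoor, adjust for ∅.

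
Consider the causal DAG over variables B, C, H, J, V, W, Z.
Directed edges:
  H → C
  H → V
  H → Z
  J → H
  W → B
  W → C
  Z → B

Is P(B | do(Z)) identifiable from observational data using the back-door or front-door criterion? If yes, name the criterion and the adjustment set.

P(B|do(Z)): backdoor, adjust for ∅.

desc(Z)\{Z}={B}; candidates ⊆ {C,H,J,V,W}.
∅: Z⊥B given ∅ in G with Z→· removed — back-door holds.
P(B|do(Z)) = P(B|Z) — no adjustment needed.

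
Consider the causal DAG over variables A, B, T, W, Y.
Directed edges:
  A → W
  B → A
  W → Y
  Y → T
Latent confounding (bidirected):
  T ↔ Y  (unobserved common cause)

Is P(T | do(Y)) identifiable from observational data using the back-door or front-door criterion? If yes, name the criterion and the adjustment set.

desc(Y)\{Y}={T}; candidates ⊆ {A,B,W}.
Y↔T: latent back-door arc(s) into Y.
size 0: {}; under {} Y still reaches {A,B,T,W} ∋ T.
size 1: {A}, {B}, {W}; under {A} Y still reaches {T,W} ∋ T.
size 2: {A,B}, {A,W}, {B,W}; under {A,B} Y still reaches {T,W} ∋ T.
Y↔T cannot be blocked by any observed set — no back-door set.
No mediator lies on a directed Y→…→T path.
Neither criterion identifies P(T|do(Y)) in this graph.

P(T|do(Y)): not identifiable (no BD/FD set).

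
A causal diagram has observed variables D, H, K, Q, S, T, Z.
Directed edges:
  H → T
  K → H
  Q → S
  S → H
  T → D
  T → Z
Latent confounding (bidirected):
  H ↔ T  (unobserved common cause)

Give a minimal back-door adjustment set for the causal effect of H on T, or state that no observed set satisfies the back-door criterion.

desc(H)\{H}={D,T,Z}; candidates ⊆ {K,Q,S}.
H↔T: latent back-door arc(s) into H.
size 0: {}; under {} H still reaches {D,K,Q,S,T,Z} ∋ T.
size 1: {K}, {Q}, {S}; under {K} H still reaches {D,Q,S,T,Z} ∋ T.
size 2: {K,Q}, {K,S}, {Q,S}; under {K,Q} H still reaches {D,S,T,Z} ∋ T.
H↔T cannot be blocked by any observed set — no back-door set.

H→T: no observed back-door set.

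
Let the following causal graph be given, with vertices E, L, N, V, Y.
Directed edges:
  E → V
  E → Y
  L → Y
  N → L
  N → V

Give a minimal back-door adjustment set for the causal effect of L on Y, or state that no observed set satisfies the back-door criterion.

L→Y: minimal back-door set ∅.

desc(L)\{L}={Y}; candidates ⊆ {E,N,V}.
∅: L⊥Y given ∅ in G with L→· removed — back-door holds.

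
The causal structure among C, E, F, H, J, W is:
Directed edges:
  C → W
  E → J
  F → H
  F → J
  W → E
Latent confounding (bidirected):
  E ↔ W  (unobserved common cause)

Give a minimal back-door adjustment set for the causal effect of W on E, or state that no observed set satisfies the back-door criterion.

desc(W)\{W}={E,J}; candidates ⊆ {C,F,H}.
W↔E: latent back-door arc(s) into W.
size 0: {}; under {} W still reaches {C,E,J} ∋ E.
size 1: {C}, {F}, {H}; under {C} W still reaches {E,J} ∋ E.
size 2: {C,F}, {C,H}, {F,H}; under {C,F} W still reaches {E,J} ∋ E.
W↔E cannot be blocked by any observed set — no back-door set.

W→E: no observed back-door set.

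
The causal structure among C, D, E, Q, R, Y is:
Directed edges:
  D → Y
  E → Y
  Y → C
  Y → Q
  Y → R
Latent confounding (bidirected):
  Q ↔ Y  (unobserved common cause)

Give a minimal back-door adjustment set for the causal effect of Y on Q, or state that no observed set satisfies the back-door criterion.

desc(Y)\{Y}={C,Q,R}; candidates ⊆ {D,E}.
Y↔Q: latent back-door arc(s) into Y.
size 0: {}; under {} Y still reaches {D,E,Q} ∋ Q.
size 1: {D}, {E}; under {D} Y still reaches {E,Q} ∋ Q.
size 2: {D,E}; under {D,E} Y still reaches {Q} ∋ Q.
Y↔Q cannot be blocked by any observed set — no back-door set.

Y→Q: no observed back-door set.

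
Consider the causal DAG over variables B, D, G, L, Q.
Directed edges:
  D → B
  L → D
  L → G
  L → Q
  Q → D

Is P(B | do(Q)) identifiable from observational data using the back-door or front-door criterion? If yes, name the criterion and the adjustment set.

P(B|do(Q)): backdoor, adjust for {L}.

desc(Q)\{Q}={B,D}; candidates ⊆ {G,L}.
size 0: {}; under {} Q still reaches {B,D,G,L} ∋ B.
{L}: Q⊥B given {L} in G with Q→· removed — back-door holds.
P(B|do(Q)) = Σ_{L} P(B|Q,L)·P(L).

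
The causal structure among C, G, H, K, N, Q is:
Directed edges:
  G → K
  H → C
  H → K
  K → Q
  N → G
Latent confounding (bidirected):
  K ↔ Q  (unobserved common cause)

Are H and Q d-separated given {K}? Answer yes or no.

Bayes-Ball from H | {K} reaches {C,G,N,Q}.
Q ∈ reach(H|{K}) ⇒ H ⊥̸ Q | {K}.

No — H and Q are d-connected given {K}.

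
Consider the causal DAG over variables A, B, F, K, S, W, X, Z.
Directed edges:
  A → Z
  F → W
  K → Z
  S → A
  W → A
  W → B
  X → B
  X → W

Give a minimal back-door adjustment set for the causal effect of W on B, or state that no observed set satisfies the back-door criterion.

W→B: minimal back-door set {X}.

desc(W)\{W}={A,B,Z}; candidates ⊆ {F,K,S,X}.
size 0: {}; under {} W still reaches {B,F,X} ∋ B.
{X}: W⊥B given {X} in G with W→· removed — back-door holds.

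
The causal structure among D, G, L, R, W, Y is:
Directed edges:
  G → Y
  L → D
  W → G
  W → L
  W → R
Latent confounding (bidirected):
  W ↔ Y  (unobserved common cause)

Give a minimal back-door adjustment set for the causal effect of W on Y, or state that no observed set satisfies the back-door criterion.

W→Y: no observed back-door set.

desc(W)\{W}={D,G,L,R,Y}; candidates ⊆ {—}.
W↔Y: latent back-door arc(s) into W.
size 0: {}; under {} W still reaches {Y} ∋ Y.
W↔Y cannot be blocked by any observed set — no back-door set.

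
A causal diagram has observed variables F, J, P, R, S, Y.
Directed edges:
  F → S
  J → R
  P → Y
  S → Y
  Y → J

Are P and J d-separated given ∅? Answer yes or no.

No — P and J are d-connected given ∅.

Bayes-Ball from P | ∅ reaches {J,R,Y}.
J ∈ reach(P|∅) ⇒ P ⊥̸ J | ∅.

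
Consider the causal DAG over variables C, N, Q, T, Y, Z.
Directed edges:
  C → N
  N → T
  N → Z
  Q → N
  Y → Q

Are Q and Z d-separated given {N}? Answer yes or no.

Bayes-Ball from Q | {N} reaches {C,Y}.
Z ∉ reach(Q|{N}) ⇒ Q ⊥ Z | {N}.

Yes — Q ⊥ Z | {N}.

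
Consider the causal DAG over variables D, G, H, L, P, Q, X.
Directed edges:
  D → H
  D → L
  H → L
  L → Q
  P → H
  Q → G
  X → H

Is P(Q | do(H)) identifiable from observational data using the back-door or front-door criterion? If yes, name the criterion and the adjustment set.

desc(H)\{H}={G,L,Q}; candidates ⊆ {D,P,X}.
size 0: {}; under {} H still reaches {D,G,L,P,Q,X} ∋ Q.
{D}: H⊥Q given {D} in G with H→· removed — back-door holds.
P(Q|do(H)) = Σ_{D} P(Q|H,D)·P(D).

P(Q|do(H)): backdoor, adjust for {D}.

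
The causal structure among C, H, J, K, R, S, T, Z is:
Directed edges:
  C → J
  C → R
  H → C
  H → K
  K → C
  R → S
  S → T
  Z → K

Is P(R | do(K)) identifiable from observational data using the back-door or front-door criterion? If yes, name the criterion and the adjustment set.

P(R|do(K)): backdoor, adjust for {H}.

desc(K)\{K}={C,J,R,S,T}; candidates ⊆ {H,Z}.
size 0: {}; under {} K still reaches {C,H,J,R,S,T,Z} ∋ R.
{H}: K⊥R given {H} in G with K→· removed — back-door holds.
P(R|do(K)) = Σ_{H} P(R|K,H)·P(H).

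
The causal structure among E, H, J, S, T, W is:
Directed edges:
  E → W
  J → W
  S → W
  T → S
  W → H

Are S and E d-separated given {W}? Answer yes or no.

No — S and E are d-connected given {W}.

Bayes-Ball from S | {W} reaches {E,J,T}.
E ∈ reach(S|{W}) ⇒ S ⊥̸ E | {W}.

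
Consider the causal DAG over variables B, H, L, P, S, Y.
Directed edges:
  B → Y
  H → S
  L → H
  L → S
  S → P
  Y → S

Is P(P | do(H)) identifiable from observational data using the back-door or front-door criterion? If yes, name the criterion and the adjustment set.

desc(H)\{H}={P,S}; candidates ⊆ {B,L,Y}.
size 0: {}; under {} H still reaches {L,P,S} ∋ P.
{L}: H⊥P given {L} in G with H→· removed — back-door holds.
P(P|do(H)) = Σ_{L} P(P|H,L)·P(L).

P(P|do(H)): backdoor, adjust for {L}.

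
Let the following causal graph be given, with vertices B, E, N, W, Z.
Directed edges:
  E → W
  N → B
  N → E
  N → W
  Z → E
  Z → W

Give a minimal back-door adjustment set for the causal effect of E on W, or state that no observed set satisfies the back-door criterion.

E→W: minimal back-door set {N, Z}.

desc(E)\{E}={W}; candidates ⊆ {B,N,Z}.
size 0: {}; under {} E still reaches {B,N,W,Z} ∋ W.
size 1: {B}, {N}, {Z}; under {B} E still reaches {N,W,Z} ∋ W.
{N,Z}: E⊥W given {N,Z} in G with E→· removed — back-door holds.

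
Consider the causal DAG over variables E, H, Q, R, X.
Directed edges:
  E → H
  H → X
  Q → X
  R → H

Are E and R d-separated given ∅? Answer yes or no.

Yes — E ⊥ R | ∅.

Bayes-Ball from E | ∅ reaches {H,X}.
R ∉ reach(E|∅) ⇒ E ⊥ R | ∅.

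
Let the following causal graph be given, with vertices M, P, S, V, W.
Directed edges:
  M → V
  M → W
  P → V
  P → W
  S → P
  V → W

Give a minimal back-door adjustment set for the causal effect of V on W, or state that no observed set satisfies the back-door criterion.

desc(V)\{V}={W}; candidates ⊆ {M,P,S}.
size 0: {}; under {} V still reaches {M,P,S,W} ∋ W.
size 1: {M}, {P}, {S}; under {M} V still reaches {P,S,W} ∋ W.
{M,P}: V⊥W given {M,P} in G with V→· removed — back-door holds.

V→W: minimal back-door set {M, P}.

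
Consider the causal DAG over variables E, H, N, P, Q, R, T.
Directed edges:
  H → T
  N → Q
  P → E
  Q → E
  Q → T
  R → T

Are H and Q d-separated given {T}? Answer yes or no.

No — H and Q are d-connected given {T}.

Bayes-Ball from H | {T} reaches {E,N,Q,R}.
Q ∈ reach(H|{T}) ⇒ H ⊥̸ Q | {T}.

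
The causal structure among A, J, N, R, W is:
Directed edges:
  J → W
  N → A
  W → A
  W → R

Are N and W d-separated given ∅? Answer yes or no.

Bayes-Ball from N | ∅ reaches {A}.
W ∉ reach(N|∅) ⇒ N ⊥ W | ∅.

Yes — N ⊥ W | ∅.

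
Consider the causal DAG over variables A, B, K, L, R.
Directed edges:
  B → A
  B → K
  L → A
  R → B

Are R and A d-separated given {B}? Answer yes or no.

Bayes-Ball from R | {B} reaches ∅.
A ∉ reach(R|{B}) ⇒ R ⊥ A | {B}.

Yes — R ⊥ A | {B}.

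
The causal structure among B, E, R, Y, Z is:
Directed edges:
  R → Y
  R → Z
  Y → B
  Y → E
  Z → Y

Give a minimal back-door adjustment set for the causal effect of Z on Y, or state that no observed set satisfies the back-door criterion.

Z→Y: minimal back-door set {R}.

desc(Z)\{Z}={B,E,Y}; candidates ⊆ {R}.
size 0: {}; under {} Z still reaches {B,E,R,Y} ∋ Y.
{R}: Z⊥Y given {R} in G with Z→· removed — back-door holds.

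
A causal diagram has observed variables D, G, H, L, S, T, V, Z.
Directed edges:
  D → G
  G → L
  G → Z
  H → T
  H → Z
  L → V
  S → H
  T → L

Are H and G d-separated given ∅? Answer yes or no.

Yes — H ⊥ G | ∅.

Bayes-Ball from H | ∅ reaches {L,S,T,V,Z}.
G ∉ reach(H|∅) ⇒ H ⊥ G | ∅.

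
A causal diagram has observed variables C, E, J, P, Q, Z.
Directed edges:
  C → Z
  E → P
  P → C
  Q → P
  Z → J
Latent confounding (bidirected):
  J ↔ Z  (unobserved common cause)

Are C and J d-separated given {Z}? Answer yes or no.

Bayes-Ball from C | {Z} reaches {E,J,P,Q}.
J ∈ reach(C|{Z}) ⇒ C ⊥̸ J | {Z}.

No — C and J are d-connected given {Z}.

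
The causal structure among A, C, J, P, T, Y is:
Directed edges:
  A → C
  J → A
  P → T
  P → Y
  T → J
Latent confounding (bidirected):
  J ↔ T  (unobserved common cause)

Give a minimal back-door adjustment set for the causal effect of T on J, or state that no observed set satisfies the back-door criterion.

T→J: no observed back-door set.

desc(T)\{T}={A,C,J}; candidates ⊆ {P,Y}.
T↔J: latent back-door arc(s) into T.
size 0: {}; under {} T still reaches {A,C,J,P,Y} ∋ J.
size 1: {P}, {Y}; under {P} T still reaches {A,C,J} ∋ J.
size 2: {P,Y}; under {P,Y} T still reaches {A,C,J} ∋ J.
T↔J cannot be blocked by any observed set — no back-door set.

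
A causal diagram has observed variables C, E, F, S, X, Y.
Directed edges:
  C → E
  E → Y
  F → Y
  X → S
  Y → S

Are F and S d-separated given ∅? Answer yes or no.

Bayes-Ball from F | ∅ reaches {S,Y}.
S ∈ reach(F|∅) ⇒ F ⊥̸ S | ∅.

No — F and S are d-connected given ∅.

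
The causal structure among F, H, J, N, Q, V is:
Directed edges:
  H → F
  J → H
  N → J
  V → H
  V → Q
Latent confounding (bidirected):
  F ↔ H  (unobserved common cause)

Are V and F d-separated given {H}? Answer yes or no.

Bayes-Ball from V | {H} reaches {F,J,N,Q}.
F ∈ reach(V|{H}) ⇒ V ⊥̸ F | {H}.

No — V and F are d-connected given {H}.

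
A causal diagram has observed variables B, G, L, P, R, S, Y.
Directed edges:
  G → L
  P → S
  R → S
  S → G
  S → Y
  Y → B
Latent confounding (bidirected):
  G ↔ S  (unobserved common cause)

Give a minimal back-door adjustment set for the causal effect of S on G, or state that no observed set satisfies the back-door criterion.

S→G: no observed back-door set.

desc(S)\{S}={B,G,L,Y}; candidates ⊆ {P,R}.
S↔G: latent back-door arc(s) into S.
size 0: {}; under {} S still reaches {G,L,P,R} ∋ G.
size 1: {P}, {R}; under {P} S still reaches {G,L,R} ∋ G.
size 2: {P,R}; under {P,R} S still reaches {G,L} ∋ G.
S↔G cannot be blocked by any observed set — no back-door set.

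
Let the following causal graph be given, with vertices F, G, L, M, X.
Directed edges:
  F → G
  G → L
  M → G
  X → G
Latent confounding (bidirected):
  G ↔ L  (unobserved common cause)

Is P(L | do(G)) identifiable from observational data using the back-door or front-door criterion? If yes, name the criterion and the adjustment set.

desc(G)\{G}={L}; candidates ⊆ {F,M,X}.
G↔L: latent back-door arc(s) into G.
size 0: {}; under {} G still reaches {F,L,M,X} ∋ L.
size 1: {F}, {M}, {X}; under {F} G still reaches {L,M,X} ∋ L.
size 2: {F,M}, {F,X}, {M,X}; under {F,M} G still reaches {L,X} ∋ L.
G↔L cannot be blocked by any observed set — no back-door set.
No mediator lies on a directed G→…→L path.
Neither criterion identifies P(L|do(G)) in this graph.

P(L|do(G)): not identifiable (no BD/FD set).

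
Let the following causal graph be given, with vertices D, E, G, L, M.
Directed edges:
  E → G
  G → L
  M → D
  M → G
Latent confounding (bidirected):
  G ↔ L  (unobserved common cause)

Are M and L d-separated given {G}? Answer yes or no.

Bayes-Ball from M | {G} reaches {D,E,L}.
L ∈ reach(M|{G}) ⇒ M ⊥̸ L | {G}.

No — M and L are d-connected given {G}.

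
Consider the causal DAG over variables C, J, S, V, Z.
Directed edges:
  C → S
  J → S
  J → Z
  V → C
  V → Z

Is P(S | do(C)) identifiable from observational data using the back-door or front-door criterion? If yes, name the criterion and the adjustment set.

desc(C)\{C}={S}; candidates ⊆ {J,V,Z}.
∅: C⊥S given ∅ in G with C→· removed — back-door holds.
P(S|do(C)) = P(S|C) — no adjustment needed.

P(S|do(C)): backdoor, adjust for ∅.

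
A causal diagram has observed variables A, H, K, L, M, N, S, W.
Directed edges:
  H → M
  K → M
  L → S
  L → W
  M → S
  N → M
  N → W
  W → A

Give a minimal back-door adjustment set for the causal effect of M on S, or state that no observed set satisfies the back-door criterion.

desc(M)\{M}={S}; candidates ⊆ {A,H,K,L,N,W}.
∅: M⊥S given ∅ in G with M→· removed — back-door holds.

M→S: minimal back-door set ∅.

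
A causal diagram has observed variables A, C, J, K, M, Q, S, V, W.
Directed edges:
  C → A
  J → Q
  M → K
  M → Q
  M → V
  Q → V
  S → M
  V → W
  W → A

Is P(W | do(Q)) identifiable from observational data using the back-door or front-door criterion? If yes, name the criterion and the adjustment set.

P(W|do(Q)): backdoor, adjust for {M}.

desc(Q)\{Q}={A,V,W}; candidates ⊆ {C,J,K,M,S}.
size 0: {}; under {} Q still reaches {A,J,K,M,S,V,W} ∋ W.
{M}: Q⊥W given {M} in G with Q→· removed — back-door holds.
P(W|do(Q)) = Σ_{M} P(W|Q,M)·P(M).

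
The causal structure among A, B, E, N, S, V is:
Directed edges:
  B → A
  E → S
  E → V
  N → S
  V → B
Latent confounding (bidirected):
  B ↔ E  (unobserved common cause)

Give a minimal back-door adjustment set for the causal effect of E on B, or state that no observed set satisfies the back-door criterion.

desc(E)\{E}={A,B,S,V}; candidates ⊆ {N}.
E↔B: latent back-door arc(s) into E.
size 0: {}; under {} E still reaches {A,B} ∋ B.
size 1: {N}; under {N} E still reaches {A,B} ∋ B.
E↔B cannot be blocked by any observed set — no back-door set.

E→B: no observed back-door set.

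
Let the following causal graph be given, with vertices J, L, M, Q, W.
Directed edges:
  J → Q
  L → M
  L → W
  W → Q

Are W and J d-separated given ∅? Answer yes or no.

Yes — W ⊥ J | ∅.

Bayes-Ball from W | ∅ reaches {L,M,Q}.
J ∉ reach(W|∅) ⇒ W ⊥ J | ∅.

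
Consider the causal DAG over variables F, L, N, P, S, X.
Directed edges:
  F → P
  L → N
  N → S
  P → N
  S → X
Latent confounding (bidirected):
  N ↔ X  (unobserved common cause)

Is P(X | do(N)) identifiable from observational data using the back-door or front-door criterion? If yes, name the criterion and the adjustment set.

P(X|do(N)): frontdoor, adjust for {S}.

desc(N)\{N}={S,X}; candidates ⊆ {F,L,P}.
N↔X: latent back-door arc(s) into N.
size 0: {}; under {} N still reaches {F,L,P,X} ∋ X.
size 1: {F}, {L}, {P}; under {F} N still reaches {L,P,X} ∋ X.
size 2: {F,L}, {F,P}, {L,P}; under {F,L} N still reaches {P,X} ∋ X.
N↔X cannot be blocked by any observed set — no back-door set.
{S}: (i) intercepts every directed N→X path; (ii) no back-door N→{S}; (iii) {N} blocks every back-door {S}→X. Front-door holds.
P(X|do(N)) = Σ_{S} P(S|N) Σ_{N'} P(X|S,N')P(N').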